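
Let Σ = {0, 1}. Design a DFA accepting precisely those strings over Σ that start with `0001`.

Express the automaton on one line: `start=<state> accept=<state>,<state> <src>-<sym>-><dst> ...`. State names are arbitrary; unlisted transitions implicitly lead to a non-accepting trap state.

Walk along `0001` while the input agrees: from q0 take `0` to q1, and so on. Any deviation drops to the rejecting sink q5. Once q4 is reached the prefix is confirmed and every continuation is accepted.
A 6-state machine:
        0   1  
>  q0   q1  q5 
   q1   q2  q5 
   q2   q3  q5 
   q3   q5  q4 
 * q4   q4  q4 
   q5   q5  q5 
(> = start, * = accepting)

start=q0 accept=q4 q0-0->q1 q0-1->q5 q1-0->q2 q1-1->q5 q2-0->q3 q2-1->q5 q3-0->q5 q3-1->q4 q4-0->q4 q4-1->q4 q5-0->q5 q5-1->q5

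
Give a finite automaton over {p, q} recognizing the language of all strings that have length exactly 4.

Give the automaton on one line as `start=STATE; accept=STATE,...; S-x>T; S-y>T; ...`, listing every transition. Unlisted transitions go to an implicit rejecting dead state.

We only need to distinguish lengths 0, 1, …, 4, and '>4'. Chain S0 → S1 → S2 → S3 → S4 → S5 on every symbol, with S5 looping. Accepting states: {S4}.
With 6 states:
        p   q  
>  S0   S1  S1 
   S1   S2  S2 
   S2   S3  S3 
   S3   S4  S4 
 * S4   S5  S5 
   S5   S5  S5 
(> = start, * = accepting)

start=S0; accept=S4; S0-p>S1; S0-q>S1; S1-p>S2; S1-q>S2; S2-p>S3; S2-q>S3; S3-p>S4; S3-q>S4; S4-p>S5; S4-q>S5; S5-p>S5; S5-q>S5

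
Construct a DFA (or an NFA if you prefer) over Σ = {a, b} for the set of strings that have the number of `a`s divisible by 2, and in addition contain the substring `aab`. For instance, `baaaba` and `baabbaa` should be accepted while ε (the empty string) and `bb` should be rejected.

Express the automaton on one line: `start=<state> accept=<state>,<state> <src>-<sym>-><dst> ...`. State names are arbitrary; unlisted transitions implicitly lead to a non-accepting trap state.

Run two small machines in parallel and take their product. One (2 states) tracks the count of `a`s modulo 2; the other (4 states) tracks whether and how much of `aab` has been seen. Each combined state is a pair, one component from each; accept when both components accept.
8 states suffice.
        a   b  
>  s0   s1  s0 
   s1   s2  s3 
   s2   s4  s5 
   s3   s6  s3 
   s4   s2  s7 
 * s5   s7  s5 
   s6   s4  s0 
   s7   s5  s7 
(> = start, * = accepting)

start=s0 accept=s5 s0-a->s1 s0-b->s0 s1-a->s2 s1-b->s3 s2-a->s4 s2-b->s5 s3-a->s6 s3-b->s3 s4-a->s2 s4-b->s7 s5-a->s7 s5-b->s5 s6-a->s4 s6-b->s0 s7-a->s5 s7-b->s7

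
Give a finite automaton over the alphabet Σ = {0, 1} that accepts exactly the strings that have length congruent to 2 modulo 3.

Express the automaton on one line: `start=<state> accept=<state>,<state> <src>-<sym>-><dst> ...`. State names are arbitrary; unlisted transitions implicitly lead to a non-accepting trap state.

Count input length modulo 3: every symbol advances one step around the cycle q0 → q1 → q2 → q0. Accept at q2.
        0   1  
>  q0   q1  q1 
   q1   q2  q2 
 * q2   q0  q0 
(> = start, * = accepting)

start=q0 accept=q2 q0-0->q1 q0-1->q1 q1-0->q2 q1-1->q2 q2-0->q0 q2-1->q0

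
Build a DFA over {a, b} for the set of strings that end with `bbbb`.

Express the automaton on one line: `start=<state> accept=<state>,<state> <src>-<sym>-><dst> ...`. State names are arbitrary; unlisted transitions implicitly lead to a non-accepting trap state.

Remember how much of `bbbb` the current input suffix matches. State q0 means no match yet; q1 means the last symbol is `b`; q2 means the last 2 symbols are `bb`; q3 means the last 3 symbols are `bbb`; q4 means the last 4 symbols are `bbbb`. Only q4 accepts. On a mismatch, fall back to the longest proper suffix that is still a prefix of `bbbb`.
5 states suffice.
        a   b  
>  q0   q0  q1 
   q1   q0  q2 
   q2   q0  q3 
   q3   q0  q4 
 * q4   q0  q4 
(> = start, * = accepting)

start=q0 accept=q4 q0-a->q0 q0-b->q1 q1-a->q0 q1-b->q2 q2-a->q0 q2-b->q3 q3-a->q0 q3-b->q4 q4-a->q0 q4-b->q4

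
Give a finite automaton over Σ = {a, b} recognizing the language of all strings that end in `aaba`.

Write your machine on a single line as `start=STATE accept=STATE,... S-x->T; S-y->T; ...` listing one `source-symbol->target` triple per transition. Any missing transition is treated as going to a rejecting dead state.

start=S0; accept=S4; S0-a->S1; S0-b->S0; S1-a->S2; S1-b->S0; S2-a->S2; S2-b->S3; S3-a->S4; S3-b->S0; S4-a->S2; S4-b->S0

Let each state record the length of the longest suffix of the input read so far that is also a prefix of `aaba`. S1 means the last symbol is `a`; S2 means the last 2 symbols are `aa`; S3 means the last 3 symbols are `aab`; S4 means the last 4 symbols are `aaba`. Accept only at S4, where the string currently ends in `aaba`.
5 states suffice.
        a   b  
>  S0   S1  S0 
   S1   S2  S0 
   S2   S2  S3 
   S3   S4  S0 
 * S4   S2  S0 
(> = start, * = accepting)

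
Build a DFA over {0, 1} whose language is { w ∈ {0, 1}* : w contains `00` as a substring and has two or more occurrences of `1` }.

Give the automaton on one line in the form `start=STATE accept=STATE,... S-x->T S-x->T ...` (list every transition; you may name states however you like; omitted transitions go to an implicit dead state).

Run two small machines in parallel and take their product. The first has 3 states tracking whether and how much of `00` has been seen; the second has 4 states tracking the count of `1`s, saturating at 3. A product state is a pair (one from each), accepting exactly when both do. After merging equivalent states the machine shrinks.
With 9 states:
        0   1  
>  s0   s1  s2 
   s1   s3  s2 
   s2   s4  s5 
   s3   s3  s6 
   s4   s6  s5 
   s5   s7  s5 
   s6   s6  s8 
   s7   s8  s5 
 * s8   s8  s8 
(> = start, * = accepting)

start=s0 accept=s8 s0-0->s1 s0-1->s2 s1-0->s3 s1-1->s2 s2-0->s4 s2-1->s5 s3-0->s3 s3-1->s6 s4-0->s6 s4-1->s5 s5-0->s7 s5-1->s5 s6-0->s6 s6-1->s8 s7-0->s8 s7-1->s5 s8-0->s8 s8-1->s8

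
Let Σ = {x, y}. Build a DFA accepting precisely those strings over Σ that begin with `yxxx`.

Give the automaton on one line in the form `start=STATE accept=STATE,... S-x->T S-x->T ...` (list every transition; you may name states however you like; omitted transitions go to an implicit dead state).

Check the first 4 symbols one by one: A through D record how many have matched `yxxx` so far; any wrong symbol goes to the dead state F. After all 4 match we enter the accepting sink E.
       x  y 
>  A   F  B 
   B   C  F 
   C   D  F 
   D   E  F 
 * E   E  E 
   F   F  F 
(> = start, * = accepting)

start=A accept=E A-x->F A-y->B B-x->C B-y->F C-x->D C-y->F D-x->E D-y->F E-x->E E-y->E F-x->F F-y->F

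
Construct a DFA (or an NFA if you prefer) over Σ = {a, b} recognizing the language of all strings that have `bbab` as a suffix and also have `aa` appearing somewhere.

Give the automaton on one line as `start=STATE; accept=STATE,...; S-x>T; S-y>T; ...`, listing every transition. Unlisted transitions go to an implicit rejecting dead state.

start=q0; accept=q10; q0-a>q1; q0-b>q2; q1-a>q3; q1-b>q2; q2-a>q1; q2-b>q4; q3-a>q3; q3-b>q5; q4-a>q6; q4-b>q4; q5-a>q3; q5-b>q7; q6-a>q3; q6-b>q8; q7-a>q9; q7-b>q7; q8-a>q1; q8-b>q4; q9-a>q3; q9-b>q10; q10-a>q3; q10-b>q7

Handle the two conditions separately and then intersect. One (5 states) tracks how much of the suffix `bbab` has currently been matched; the other (3 states) tracks whether and how much of `aa` has been seen. Each combined state is a pair, one component from each; accept when both components accept.
          a    b  
>  q0     q1   q2 
   q1     q3   q2 
   q2     q1   q4 
   q3     q3   q5 
   q4     q6   q4 
   q5     q3   q7 
   q6     q3   q8 
   q7     q9   q7 
   q8     q1   q4 
   q9     q3  q10 
 * q10    q3   q7 
(> = start, * = accepting)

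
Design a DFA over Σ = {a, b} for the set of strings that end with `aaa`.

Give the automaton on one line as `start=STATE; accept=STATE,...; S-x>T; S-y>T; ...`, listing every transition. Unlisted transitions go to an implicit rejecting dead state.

start=q0; accept=q3; q0-a>q1; q0-b>q0; q1-a>q2; q1-b>q0; q2-a>q3; q2-b>q0; q3-a>q3; q3-b>q0

Remember how much of `aaa` the current input suffix matches. State q0 means no match yet; q1 means the last symbol is `a`; q2 means the last 2 symbols are `aa`; q3 means the last 3 symbols are `aaa`. Only q3 accepts. On a mismatch, fall back to the longest proper suffix that is still a prefix of `aaa`.
        a   b  
>  q0   q1  q0 
   q1   q2  q0 
   q2   q3  q0 
 * q3   q3  q0 
(> = start, * = accepting)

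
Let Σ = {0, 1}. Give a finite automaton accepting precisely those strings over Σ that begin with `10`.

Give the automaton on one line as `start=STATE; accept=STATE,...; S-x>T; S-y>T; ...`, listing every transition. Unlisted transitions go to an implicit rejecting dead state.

Walk along `10` while the input agrees: from q0 take `1` to q1, and so on. Any deviation drops to the rejecting sink q3. Once q2 is reached the prefix is confirmed and every continuation is accepted.
With 4 states:
        0   1  
>  q0   q3  q1 
   q1   q2  q3 
 * q2   q2  q2 
   q3   q3  q3 
(> = start, * = accepting)

start=q0; accept=q2; q0-0>q3; q0-1>q1; q1-0>q2; q1-1>q3; q2-0>q2; q2-1>q2; q3-0>q3; q3-1>q3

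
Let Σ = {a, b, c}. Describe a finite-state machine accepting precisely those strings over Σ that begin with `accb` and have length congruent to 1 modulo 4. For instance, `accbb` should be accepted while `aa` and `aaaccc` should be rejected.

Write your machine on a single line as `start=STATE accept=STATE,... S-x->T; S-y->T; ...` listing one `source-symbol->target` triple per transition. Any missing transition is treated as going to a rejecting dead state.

start=q0; accept=q9; q0-a->q1; q0-b->q2; q0-c->q2; q1-a->q3; q1-b->q3; q1-c->q4; q2-a->q3; q2-b->q3; q2-c->q3; q3-a->q5; q3-b->q5; q3-c->q5; q4-a->q5; q4-b->q5; q4-c->q6; q5-a->q7; q5-b->q7; q5-c->q7; q6-a->q7; q6-b->q8; q6-c->q7; q7-a->q2; q7-b->q2; q7-c->q2; q8-a->q9; q8-b->q9; q8-c->q9; q9-a->q10; q9-b->q10; q9-c->q10; q10-a->q11; q10-b->q11; q10-c->q11; q11-a->q8; q11-b->q8; q11-c->q8

Run two small machines in parallel and take their product. The first has 6 states tracking whether the input so far still matches the prefix `accb`; the second has 4 states tracking the input length modulo 4. A product state is a pair (one from each), accepting exactly when both do.
12 states suffice.
          a    b    c  
>  q0     q1   q2   q2 
   q1     q3   q3   q4 
   q2     q3   q3   q3 
   q3     q5   q5   q5 
   q4     q5   q5   q6 
   q5     q7   q7   q7 
   q6     q7   q8   q7 
   q7     q2   q2   q2 
   q8     q9   q9   q9 
 * q9    q10  q10  q10 
   q10   q11  q11  q11 
   q11    q8   q8   q8 
(> = start, * = accepting)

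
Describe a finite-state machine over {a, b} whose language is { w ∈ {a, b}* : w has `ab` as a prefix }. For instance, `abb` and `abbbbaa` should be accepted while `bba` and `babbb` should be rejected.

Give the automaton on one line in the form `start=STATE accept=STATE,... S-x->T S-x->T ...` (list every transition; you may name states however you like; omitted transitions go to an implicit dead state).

Check the first 2 symbols one by one: q0 through q1 record how many have matched `ab` so far; any wrong symbol goes to the dead state q3. After all 2 match we enter the accepting sink q2.
4 states suffice.
        a   b  
>  q0   q1  q3 
   q1   q3  q2 
 * q2   q2  q2 
   q3   q3  q3 
(> = start, * = accepting)

start=q0 accept=q2 q0-a->q1 q0-b->q3 q1-a->q3 q1-b->q2 q2-a->q2 q2-b->q2 q3-a->q3 q3-b->q3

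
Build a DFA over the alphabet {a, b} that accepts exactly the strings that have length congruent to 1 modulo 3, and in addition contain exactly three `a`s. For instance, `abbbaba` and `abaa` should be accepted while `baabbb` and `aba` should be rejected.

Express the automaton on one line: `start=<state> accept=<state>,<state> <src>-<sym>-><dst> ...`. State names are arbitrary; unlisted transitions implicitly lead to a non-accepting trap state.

Run two small machines in parallel and take their product. The first has 3 states tracking the input length modulo 3; the second has 5 states tracking the count of `a`s, saturating at 4. A product state is a pair (one from each), accepting exactly when both do. Minimizing collapses redundant product states.
With 13 states:
          a    b  
>  s0     s1   s2 
   s1     s3   s4 
   s2     s4   s5 
   s3     s6   s7 
   s4     s7   s8 
   s5     s8   s0 
   s6     s9  s10 
   s7    s10  s11 
   s8    s11   s1 
   s9     s9   s9 
 * s10    s9  s12 
   s11   s12   s3 
   s12    s9   s6 
(> = start, * = accepting)

start=s0 accept=s10 s0-a->s1 s0-b->s2 s1-a->s3 s1-b->s4 s2-a->s4 s2-b->s5 s3-a->s6 s3-b->s7 s4-a->s7 s4-b->s8 s5-a->s8 s5-b->s0 s6-a->s9 s6-b->s10 s7-a->s10 s7-b->s11 s8-a->s11 s8-b->s1 s9-a->s9 s9-b->s9 s10-a->s9 s10-b->s12 s11-a->s12 s11-b->s3 s12-a->s9 s12-b->s6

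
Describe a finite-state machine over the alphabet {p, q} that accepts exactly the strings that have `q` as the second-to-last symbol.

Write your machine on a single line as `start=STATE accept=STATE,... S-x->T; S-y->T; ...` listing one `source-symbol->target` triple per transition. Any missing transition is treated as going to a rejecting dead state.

A DFA must remember the last 2 symbols (since which symbol is second-to-last isn't known until the input ends). Use one state per possible window of the last ≤2 symbols; accept from those whose window starts with `q`.
7 states suffice.
       p  q 
>  A   B  C 
   B   D  E 
   C   F  G 
   D   D  E 
   E   F  G 
 * F   D  E 
 * G   F  G 
(> = start, * = accepting)

start=A; accept=F,G; A-p->B; A-q->C; B-p->D; B-q->E; C-p->F; C-q->G; D-p->D; D-q->E; E-p->F; E-q->G; F-p->D; F-q->E; G-p->F; G-q->G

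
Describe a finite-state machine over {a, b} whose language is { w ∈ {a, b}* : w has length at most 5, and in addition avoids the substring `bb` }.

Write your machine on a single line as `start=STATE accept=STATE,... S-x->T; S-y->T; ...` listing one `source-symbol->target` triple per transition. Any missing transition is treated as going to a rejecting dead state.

start=q0; accept=q0,q1,q2,q3,q4,q6,q7,q8,q9,q10; q0-a->q1; q0-b->q2; q1-a->q3; q1-b->q4; q2-a->q3; q2-b->q5; q3-a->q6; q3-b->q7; q4-a->q6; q4-b->q5; q5-a->q5; q5-b->q5; q6-a->q8; q6-b->q9; q7-a->q8; q7-b->q5; q8-a->q10; q8-b->q10; q9-a->q10; q9-b->q5; q10-a->q5; q10-b->q5

Build one automaton per condition and run them in lockstep. The first has 7 states tracking the input length, saturating at 6; the second has 3 states tracking partial matches of the forbidden pattern `bb`. A product state is a pair (one from each), accepting exactly when both do. After merging equivalent states the machine shrinks.
          a    b  
>* q0     q1   q2 
 * q1     q3   q4 
 * q2     q3   q5 
 * q3     q6   q7 
 * q4     q6   q5 
   q5     q5   q5 
 * q6     q8   q9 
 * q7     q8   q5 
 * q8    q10  q10 
 * q9    q10   q5 
 * q10    q5   q5 
(> = start, * = accepting)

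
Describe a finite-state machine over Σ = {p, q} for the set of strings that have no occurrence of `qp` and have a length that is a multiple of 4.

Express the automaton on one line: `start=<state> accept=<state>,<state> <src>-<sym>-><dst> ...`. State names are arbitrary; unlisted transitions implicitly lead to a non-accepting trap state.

Build one automaton per condition and run them in lockstep. The first has 3 states tracking partial matches of the forbidden pattern `qp`; the second has 4 states tracking the input length modulo 4. A product state is a pair (one from each), accepting exactly when both do. Equivalent product states are then merged.
9 states suffice.
        p   q  
>* S0   S1  S2 
   S1   S3  S4 
   S2   S5  S4 
   S3   S6  S7 
   S4   S5  S7 
   S5   S5  S5 
   S6   S0  S8 
   S7   S5  S8 
 * S8   S5  S2 
(> = start, * = accepting)

start=S0 accept=S0,S8 S0-p->S1 S0-q->S2 S1-p->S3 S1-q->S4 S2-p->S5 S2-q->S4 S3-p->S6 S3-q->S7 S4-p->S5 S4-q->S7 S5-p->S5 S5-q->S5 S6-p->S0 S6-q->S8 S7-p->S5 S7-q->S8 S8-p->S5 S8-q->S2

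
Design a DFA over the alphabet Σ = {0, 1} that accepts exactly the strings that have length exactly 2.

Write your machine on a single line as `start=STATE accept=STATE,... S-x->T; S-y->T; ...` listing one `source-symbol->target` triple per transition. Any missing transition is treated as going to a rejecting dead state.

Count input length up to 3: every symbol moves from q0 toward q3, which means 'more than 2' and absorbs. Accept from {q2}.
4 states suffice.
        0   1  
>  q0   q1  q1 
   q1   q2  q2 
 * q2   q3  q3 
   q3   q3  q3 
(> = start, * = accepting)

start=q0; accept=q2; q0-0->q1; q0-1->q1; q1-0->q2; q1-1->q2; q2-0->q3; q2-1->q3; q3-0->q3; q3-1->q3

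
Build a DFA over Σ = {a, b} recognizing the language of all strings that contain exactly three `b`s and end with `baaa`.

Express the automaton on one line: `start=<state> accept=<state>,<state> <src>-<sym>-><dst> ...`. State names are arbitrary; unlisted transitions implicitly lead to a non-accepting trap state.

Handle the two conditions separately and then intersect. One (5 states) tracks the count of `b`s, saturating at 4; the other (5 states) tracks how much of the suffix `baaa` has currently been matched. Each combined state is a pair, one component from each; accept when both components accept.
With 21 states:
          a    b  
>  S0     S0   S1 
   S1     S2   S3 
   S2     S4   S3 
   S3     S5   S6 
   S4     S7   S3 
   S5     S8   S6 
   S6     S9  S10 
   S7    S11   S3 
   S8    S12   S6 
   S9    S13  S10 
   S10   S14  S10 
   S11   S11   S3 
   S12   S15   S6 
   S13   S16  S10 
   S14   S17  S10 
   S15   S15   S6 
 * S16   S18  S10 
   S17   S19  S10 
   S18   S18  S10 
   S19   S20  S10 
   S20   S20  S10 
(> = start, * = accepting)

start=S0 accept=S16 S0-a->S0 S0-b->S1 S1-a->S2 S1-b->S3 S2-a->S4 S2-b->S3 S3-a->S5 S3-b->S6 S4-a->S7 S4-b->S3 S5-a->S8 S5-b->S6 S6-a->S9 S6-b->S10 S7-a->S11 S7-b->S3 S8-a->S12 S8-b->S6 S9-a->S13 S9-b->S10 S10-a->S14 S10-b->S10 S11-a->S11 S11-b->S3 S12-a->S15 S12-b->S6 S13-a->S16 S13-b->S10 S14-a->S17 S14-b->S10 S15-a->S15 S15-b->S6 S16-a->S18 S16-b->S10 S17-a->S19 S17-b->S10 S18-a->S18 S18-b->S10 S19-a->S20 S19-b->S10 S20-a->S20 S20-b->S10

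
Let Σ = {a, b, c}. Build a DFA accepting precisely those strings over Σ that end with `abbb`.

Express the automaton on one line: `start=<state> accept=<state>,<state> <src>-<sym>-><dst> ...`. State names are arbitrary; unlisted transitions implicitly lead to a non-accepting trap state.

Remember how much of `abbb` the current input suffix matches. State s0 means no match yet; s1 means the last symbol is `a`; s2 means the last 2 symbols are `ab`; s3 means the last 3 symbols are `abb`; s4 means the last 4 symbols are `abbb`. Only s4 accepts. On a mismatch, fall back to the longest proper suffix that is still a prefix of `abbb`.
With 5 states:
        a   b   c  
>  s0   s1  s0  s0 
   s1   s1  s2  s0 
   s2   s1  s3  s0 
   s3   s1  s4  s0 
 * s4   s1  s0  s0 
(> = start, * = accepting)

start=s0 accept=s4 s0-a->s1 s0-b->s0 s0-c->s0 s1-a->s1 s1-b->s2 s1-c->s0 s2-a->s1 s2-b->s3 s2-c->s0 s3-a->s1 s3-b->s4 s3-c->s0 s4-a->s1 s4-b->s0 s4-c->s0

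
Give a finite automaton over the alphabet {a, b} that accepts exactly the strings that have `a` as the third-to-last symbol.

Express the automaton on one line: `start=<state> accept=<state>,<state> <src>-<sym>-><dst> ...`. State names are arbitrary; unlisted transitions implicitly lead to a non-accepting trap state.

start=q0 accept=q7,q8,q9,q10 q0-a->q1 q0-b->q2 q1-a->q3 q1-b->q4 q2-a->q5 q2-b->q6 q3-a->q7 q3-b->q8 q4-a->q9 q4-b->q10 q5-a->q11 q5-b->q12 q6-a->q13 q6-b->q14 q7-a->q7 q7-b->q8 q8-a->q9 q8-b->q10 q9-a->q11 q9-b->q12 q10-a->q13 q10-b->q14 q11-a->q7 q11-b->q8 q12-a->q9 q12-b->q10 q13-a->q11 q13-b->q12 q14-a->q13 q14-b->q14

A DFA must remember the last 3 symbols (since which symbol is third-to-last isn't known until the input ends). Use one state per possible window of the last ≤3 symbols; accept from those whose window starts with `a`.
With 15 states:
          a    b  
>  q0     q1   q2 
   q1     q3   q4 
   q2     q5   q6 
   q3     q7   q8 
   q4     q9  q10 
   q5    q11  q12 
   q6    q13  q14 
 * q7     q7   q8 
 * q8     q9  q10 
 * q9    q11  q12 
 * q10   q13  q14 
   q11    q7   q8 
   q12    q9  q10 
   q13   q11  q12 
   q14   q13  q14 
(> = start, * = accepting)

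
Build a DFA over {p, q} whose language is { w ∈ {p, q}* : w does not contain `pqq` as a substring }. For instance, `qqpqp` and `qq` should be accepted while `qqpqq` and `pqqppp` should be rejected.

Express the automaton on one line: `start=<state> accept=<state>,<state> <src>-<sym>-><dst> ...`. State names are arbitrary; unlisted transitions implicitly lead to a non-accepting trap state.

start=A accept=A,B,C A-p->B A-q->A B-p->B B-q->C C-p->B C-q->D D-p->D D-q->D

This is the complement of 'contains `pqq`'. Use the same substring-matching states — A through D holding how much of `pqq` has just been matched — but flip the accepting set: everything except the trap D accepts.
With 4 states:
       p  q 
>* A   B  A 
 * B   B  C 
 * C   B  D 
   D   D  D 
(> = start, * = accepting)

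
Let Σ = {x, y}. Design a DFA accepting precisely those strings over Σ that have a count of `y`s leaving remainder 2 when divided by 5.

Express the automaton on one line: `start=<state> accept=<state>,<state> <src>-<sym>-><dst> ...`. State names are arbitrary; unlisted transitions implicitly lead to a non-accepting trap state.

Keep the running count of `y`s modulo 5: each `y` advances along the cycle q0 → q1 → q2 → q3 → q4 → q0 while other symbols loop. Accept at q2.
A 5-state machine:
        x   y  
>  q0   q0  q1 
   q1   q1  q2 
 * q2   q2  q3 
   q3   q3  q4 
   q4   q4  q0 
(> = start, * = accepting)

start=q0 accept=q2 q0-x->q0 q0-y->q1 q1-x->q1 q1-y->q2 q2-x->q2 q2-y->q3 q3-x->q3 q3-y->q4 q4-x->q4 q4-y->q0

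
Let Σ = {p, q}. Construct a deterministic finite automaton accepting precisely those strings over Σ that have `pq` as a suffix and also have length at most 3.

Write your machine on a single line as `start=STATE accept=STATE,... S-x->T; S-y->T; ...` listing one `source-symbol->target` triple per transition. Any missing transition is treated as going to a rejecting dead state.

start=s0; accept=s4,s7; s0-p->s1; s0-q->s2; s1-p->s3; s1-q->s4; s2-p->s3; s2-q->s5; s3-p->s6; s3-q->s7; s4-p->s6; s4-q->s8; s5-p->s6; s5-q->s8; s6-p->s9; s6-q->s10; s7-p->s9; s7-q->s11; s8-p->s9; s8-q->s11; s9-p->s9; s9-q->s10; s10-p->s9; s10-q->s11; s11-p->s9; s11-q->s11

Run two small machines in parallel and take their product. One (3 states) tracks how much of the suffix `pq` has currently been matched; the other (5 states) tracks the input length, saturating at 4. Each combined state is a pair, one component from each; accept when both components accept.
          p    q  
>  s0     s1   s2 
   s1     s3   s4 
   s2     s3   s5 
   s3     s6   s7 
 * s4     s6   s8 
   s5     s6   s8 
   s6     s9  s10 
 * s7     s9  s11 
   s8     s9  s11 
   s9     s9  s10 
   s10    s9  s11 
   s11    s9  s11 
(> = start, * = accepting)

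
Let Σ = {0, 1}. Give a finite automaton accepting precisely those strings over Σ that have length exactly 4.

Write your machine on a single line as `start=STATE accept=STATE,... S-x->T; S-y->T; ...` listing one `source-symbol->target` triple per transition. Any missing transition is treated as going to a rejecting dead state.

Count input length up to 5: every symbol moves from q0 toward q5, which means 'more than 4' and absorbs. Accept from {q4}.
        0   1  
>  q0   q1  q1 
   q1   q2  q2 
   q2   q3  q3 
   q3   q4  q4 
 * q4   q5  q5 
   q5   q5  q5 
(> = start, * = accepting)

start=q0; accept=q4; q0-0->q1; q0-1->q1; q1-0->q2; q1-1->q2; q2-0->q3; q2-1->q3; q3-0->q4; q3-1->q4; q4-0->q5; q4-1->q5; q5-0->q5; q5-1->q5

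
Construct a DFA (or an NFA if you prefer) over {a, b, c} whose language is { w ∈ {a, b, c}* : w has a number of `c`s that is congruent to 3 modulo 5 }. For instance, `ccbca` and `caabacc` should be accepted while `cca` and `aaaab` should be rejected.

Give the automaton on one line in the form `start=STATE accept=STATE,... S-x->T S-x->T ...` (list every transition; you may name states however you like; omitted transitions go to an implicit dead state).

Keep the running count of `c`s modulo 5: each `c` advances along the cycle S0 → S1 → S2 → S3 → S4 → S0 while other symbols loop. Accept at S3.
With 5 states:
        a   b   c  
>  S0   S0  S0  S1 
   S1   S1  S1  S2 
   S2   S2  S2  S3 
 * S3   S3  S3  S4 
   S4   S4  S4  S0 
(> = start, * = accepting)

start=S0 accept=S3 S0-a->S0 S0-b->S0 S0-c->S1 S1-a->S1 S1-b->S1 S1-c->S2 S2-a->S2 S2-b->S2 S2-c->S3 S3-a->S3 S3-b->S3 S3-c->S4 S4-a->S4 S4-b->S4 S4-c->S0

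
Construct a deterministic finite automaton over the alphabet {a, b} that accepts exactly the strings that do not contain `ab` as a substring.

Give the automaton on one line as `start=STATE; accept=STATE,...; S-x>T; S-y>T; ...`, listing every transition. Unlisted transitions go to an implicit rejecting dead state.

start=q0; accept=q0,q1; q0-a>q1; q0-b>q0; q1-a>q1; q1-b>q2; q2-a>q2; q2-b>q2

This is the complement of 'contains `ab`'. Use the same substring-matching states — q0 through q2 holding how much of `ab` has just been matched — but flip the accepting set: everything except the trap q2 accepts.
        a   b  
>* q0   q1  q0 
 * q1   q1  q2 
   q2   q2  q2 
(> = start, * = accepting)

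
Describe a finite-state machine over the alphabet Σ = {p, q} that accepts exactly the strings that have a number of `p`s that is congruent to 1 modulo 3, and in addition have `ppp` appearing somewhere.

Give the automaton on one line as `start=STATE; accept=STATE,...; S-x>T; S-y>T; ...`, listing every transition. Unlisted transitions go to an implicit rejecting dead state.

Run two small machines in parallel and take their product. The first has 3 states tracking the count of `p`s modulo 3; the second has 4 states tracking whether and how much of `ppp` has been seen. A product state is a pair (one from each), accepting exactly when both do.
A 12-state machine:
          p    q  
>  s0     s1   s0 
   s1     s2   s3 
   s2     s4   s5 
   s3     s6   s3 
   s4     s7   s4 
   s5     s8   s5 
   s6     s9   s5 
 * s7    s10   s7 
   s8    s11   s0 
   s9     s7   s0 
   s10    s4  s10 
   s11   s10   s3 
(> = start, * = accepting)

start=s0; accept=s7; s0-p>s1; s0-q>s0; s1-p>s2; s1-q>s3; s2-p>s4; s2-q>s5; s3-p>s6; s3-q>s3; s4-p>s7; s4-q>s4; s5-p>s8; s5-q>s5; s6-p>s9; s6-q>s5; s7-p>s10; s7-q>s7; s8-p>s11; s8-q>s0; s9-p>s7; s9-q>s0; s10-p>s4; s10-q>s10; s11-p>s10; s11-q>s3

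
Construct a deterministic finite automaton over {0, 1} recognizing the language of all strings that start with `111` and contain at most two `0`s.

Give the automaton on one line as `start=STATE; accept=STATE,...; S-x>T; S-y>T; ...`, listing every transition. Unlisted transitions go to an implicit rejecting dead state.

Run two small machines in parallel and take their product. One (5 states) tracks whether the input so far still matches the prefix `111`; the other (4 states) tracks the count of `0`s, saturating at 3. Each combined state is a pair, one component from each; accept when both components accept. Equivalent product states are then merged.
       0  1 
>  A   B  C 
   B   B  B 
   C   B  D 
   D   B  E 
 * E   F  E 
 * F   G  F 
 * G   B  G 
(> = start, * = accepting)

start=A; accept=E,F,G; A-0>B; A-1>C; B-0>B; B-1>B; C-0>B; C-1>D; D-0>B; D-1>E; E-0>F; E-1>E; F-0>G; F-1>F; G-0>B; G-1>G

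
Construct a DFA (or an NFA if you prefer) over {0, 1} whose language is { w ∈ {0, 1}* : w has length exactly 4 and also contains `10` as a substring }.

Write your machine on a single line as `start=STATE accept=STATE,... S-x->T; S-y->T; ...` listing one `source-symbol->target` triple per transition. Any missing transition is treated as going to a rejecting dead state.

Run two small machines in parallel and take their product. The first has 6 states tracking the input length, saturating at 5; the second has 3 states tracking whether and how much of `10` has been seen. A product state is a pair (one from each), accepting exactly when both do. After merging equivalent states the machine shrinks.
With 10 states:
       0  1 
>  A   B  C 
   B   D  E 
   C   F  E 
   D   G  H 
   E   I  H 
   F   I  I 
   G   G  G 
   H   J  G 
   I   J  J 
 * J   G  G 
(> = start, * = accepting)

start=A; accept=J; A-0->B; A-1->C; B-0->D; B-1->E; C-0->F; C-1->E; D-0->G; D-1->H; E-0->I; E-1->H; F-0->I; F-1->I; G-0->G; G-1->G; H-0->J; H-1->G; I-0->J; I-1->J; J-0->G; J-1->G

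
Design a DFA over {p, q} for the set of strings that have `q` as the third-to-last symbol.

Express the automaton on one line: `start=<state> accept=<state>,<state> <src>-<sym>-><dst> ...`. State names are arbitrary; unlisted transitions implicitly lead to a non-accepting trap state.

start=s0 accept=s11,s12,s13,s14 s0-p->s1 s0-q->s2 s1-p->s3 s1-q->s4 s2-p->s5 s2-q->s6 s3-p->s7 s3-q->s8 s4-p->s9 s4-q->s10 s5-p->s11 s5-q->s12 s6-p->s13 s6-q->s14 s7-p->s7 s7-q->s8 s8-p->s9 s8-q->s10 s9-p->s11 s9-q->s12 s10-p->s13 s10-q->s14 s11-p->s7 s11-q->s8 s12-p->s9 s12-q->s10 s13-p->s11 s13-q->s12 s14-p->s13 s14-q->s14

Because acceptance depends on a position counted from the end, the machine has to buffer the most recent 3 symbols. Make each state the string of the last up-to-3 symbols read; on input `x` shift the window left and append `x`. Accept when the buffered window has length 3 and begins with `q`.
With 15 states:
          p    q  
>  s0     s1   s2 
   s1     s3   s4 
   s2     s5   s6 
   s3     s7   s8 
   s4     s9  s10 
   s5    s11  s12 
   s6    s13  s14 
   s7     s7   s8 
   s8     s9  s10 
   s9    s11  s12 
   s10   s13  s14 
 * s11    s7   s8 
 * s12    s9  s10 
 * s13   s11  s12 
 * s14   s13  s14 
(> = start, * = accepting)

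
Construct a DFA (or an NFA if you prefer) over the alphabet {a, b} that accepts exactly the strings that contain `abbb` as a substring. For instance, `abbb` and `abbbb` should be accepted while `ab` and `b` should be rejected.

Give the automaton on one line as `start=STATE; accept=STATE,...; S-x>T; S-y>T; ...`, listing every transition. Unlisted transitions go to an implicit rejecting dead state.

start=q0; accept=q4; q0-a>q1; q0-b>q0; q1-a>q1; q1-b>q2; q2-a>q1; q2-b>q3; q3-a>q1; q3-b>q4; q4-a>q4; q4-b>q4

States q0..q3 record the length of the longest prefix of `abbb` that matches the current input suffix. Reaching q4 means `abbb` has been seen, and we stay there forever. Accept from q4.
        a   b  
>  q0   q1  q0 
   q1   q1  q2 
   q2   q1  q3 
   q3   q1  q4 
 * q4   q4  q4 
(> = start, * = accepting)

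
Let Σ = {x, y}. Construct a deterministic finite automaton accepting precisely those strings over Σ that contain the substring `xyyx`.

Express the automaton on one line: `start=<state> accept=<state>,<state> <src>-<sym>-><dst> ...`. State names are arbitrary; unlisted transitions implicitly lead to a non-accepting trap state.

start=S0 accept=S4 S0-x->S1 S0-y->S0 S1-x->S1 S1-y->S2 S2-x->S1 S2-y->S3 S3-x->S4 S3-y->S0 S4-x->S4 S4-y->S4

States S0..S3 record the length of the longest prefix of `xyyx` that matches the current input suffix. Reaching S4 means `xyyx` has been seen, and we stay there forever. Accept from S4.
With 5 states:
        x   y  
>  S0   S1  S0 
   S1   S1  S2 
   S2   S1  S3 
   S3   S4  S0 
 * S4   S4  S4 
(> = start, * = accepting)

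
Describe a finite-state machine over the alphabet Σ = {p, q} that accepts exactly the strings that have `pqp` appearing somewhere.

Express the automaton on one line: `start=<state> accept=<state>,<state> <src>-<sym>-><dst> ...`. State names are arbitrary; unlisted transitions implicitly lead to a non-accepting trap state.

start=A accept=D A-p->B A-q->A B-p->B B-q->C C-p->D C-q->A D-p->D D-q->D

Track how much of `pqp` has been matched so far: state A is no progress, D is the absorbing accept state reached once `pqp` has occurred. Intermediate states record partial matches; on a mismatch, fall back to the longest reusable overlap.
       p  q 
>  A   B  A 
   B   B  C 
   C   D  A 
 * D   D  D 
(> = start, * = accepting)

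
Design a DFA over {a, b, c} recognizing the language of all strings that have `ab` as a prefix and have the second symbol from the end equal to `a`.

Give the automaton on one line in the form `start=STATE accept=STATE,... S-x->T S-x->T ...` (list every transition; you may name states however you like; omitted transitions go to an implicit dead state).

Run two small machines in parallel and take their product. One (4 states) tracks whether the input so far still matches the prefix `ab`; the other (13 states) tracks the last 2 symbols read. Each combined state is a pair, one component from each; accept when both components accept.
          a    b    c  
>  q0     q1   q2   q3 
   q1     q4   q5   q6 
   q2     q7   q8   q9 
   q3    q10  q11  q12 
   q4     q4  q13   q6 
 * q5    q14  q15  q16 
   q6    q10  q11  q12 
   q7     q4  q13   q6 
   q8     q7   q8   q9 
   q9    q10  q11  q12 
   q10    q4  q13   q6 
   q11    q7   q8   q9 
   q12   q10  q11  q12 
   q13    q7   q8   q9 
   q14   q17   q5  q18 
   q15   q14  q15  q16 
   q16   q19  q20  q21 
 * q17   q17   q5  q18 
 * q18   q19  q20  q21 
   q19   q17   q5  q18 
   q20   q14  q15  q16 
   q21   q19  q20  q21 
(> = start, * = accepting)

start=q0 accept=q5,q17,q18 q0-a->q1 q0-b->q2 q0-c->q3 q1-a->q4 q1-b->q5 q1-c->q6 q2-a->q7 q2-b->q8 q2-c->q9 q3-a->q10 q3-b->q11 q3-c->q12 q4-a->q4 q4-b->q13 q4-c->q6 q5-a->q14 q5-b->q15 q5-c->q16 q6-a->q10 q6-b->q11 q6-c->q12 q7-a->q4 q7-b->q13 q7-c->q6 q8-a->q7 q8-b->q8 q8-c->q9 q9-a->q10 q9-b->q11 q9-c->q12 q10-a->q4 q10-b->q13 q10-c->q6 q11-a->q7 q11-b->q8 q11-c->q9 q12-a->q10 q12-b->q11 q12-c->q12 q13-a->q7 q13-b->q8 q13-c->q9 q14-a->q17 q14-b->q5 q14-c->q18 q15-a->q14 q15-b->q15 q15-c->q16 q16-a->q19 q16-b->q20 q16-c->q21 q17-a->q17 q17-b->q5 q17-c->q18 q18-a->q19 q18-b->q20 q18-c->q21 q19-a->q17 q19-b->q5 q19-c->q18 q20-a->q14 q20-b->q15 q20-c->q16 q21-a->q19 q21-b->q20 q21-c->q21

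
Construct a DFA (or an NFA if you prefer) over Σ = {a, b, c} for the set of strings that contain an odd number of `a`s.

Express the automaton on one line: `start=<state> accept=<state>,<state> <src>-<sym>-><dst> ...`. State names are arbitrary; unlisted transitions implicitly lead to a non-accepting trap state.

The only thing that matters is how many `a`s have appeared, reduced mod 2. Use one state per residue: S0 for 0, …, S1 for 1. Reading `a` moves to the next residue; anything else stays put. S1 is accepting.
A 2-state machine:
        a   b   c  
>  S0   S1  S0  S0 
 * S1   S0  S1  S1 
(> = start, * = accepting)

start=S0 accept=S1 S0-a->S1 S0-b->S0 S0-c->S0 S1-a->S0 S1-b->S1 S1-c->S1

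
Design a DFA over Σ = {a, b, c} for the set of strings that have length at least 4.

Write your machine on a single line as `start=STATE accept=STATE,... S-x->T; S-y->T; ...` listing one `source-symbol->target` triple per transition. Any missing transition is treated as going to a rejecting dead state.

Count input length up to 5: every symbol moves from s0 toward s5, which means 'more than 4' and absorbs. Accept from {s4, s5}.
        a   b   c  
>  s0   s1  s1  s1 
   s1   s2  s2  s2 
   s2   s3  s3  s3 
   s3   s4  s4  s4 
 * s4   s5  s5  s5 
 * s5   s5  s5  s5 
(> = start, * = accepting)

start=s0; accept=s4,s5; s0-a->s1; s0-b->s1; s0-c->s1; s1-a->s2; s1-b->s2; s1-c->s2; s2-a->s3; s2-b->s3; s2-c->s3; s3-a->s4; s3-b->s4; s3-c->s4; s4-a->s5; s4-b->s5; s4-c->s5; s5-a->s5; s5-b->s5; s5-c->s5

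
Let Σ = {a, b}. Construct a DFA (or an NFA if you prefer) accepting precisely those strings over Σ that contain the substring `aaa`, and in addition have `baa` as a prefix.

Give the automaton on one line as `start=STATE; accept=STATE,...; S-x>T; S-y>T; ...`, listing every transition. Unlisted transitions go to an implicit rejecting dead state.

start=q0; accept=q8; q0-a>q1; q0-b>q2; q1-a>q3; q1-b>q4; q2-a>q5; q2-b>q4; q3-a>q6; q3-b>q4; q4-a>q1; q4-b>q4; q5-a>q7; q5-b>q4; q6-a>q6; q6-b>q6; q7-a>q8; q7-b>q9; q8-a>q8; q8-b>q8; q9-a>q10; q9-b>q9; q10-a>q7; q10-b>q9

Build one automaton per condition and run them in lockstep. The first has 4 states tracking whether and how much of `aaa` has been seen; the second has 5 states tracking whether the input so far still matches the prefix `baa`. A product state is a pair (one from each), accepting exactly when both do.
          a    b  
>  q0     q1   q2 
   q1     q3   q4 
   q2     q5   q4 
   q3     q6   q4 
   q4     q1   q4 
   q5     q7   q4 
   q6     q6   q6 
   q7     q8   q9 
 * q8     q8   q8 
   q9    q10   q9 
   q10    q7   q9 
(> = start, * = accepting)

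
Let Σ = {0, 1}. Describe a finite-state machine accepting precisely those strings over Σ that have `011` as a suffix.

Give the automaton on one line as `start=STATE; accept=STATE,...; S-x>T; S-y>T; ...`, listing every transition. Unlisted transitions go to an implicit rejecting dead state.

Remember how much of `011` the current input suffix matches. State s0 means no match yet; s1 means the last symbol is `0`; s2 means the last 2 symbols are `01`; s3 means the last 3 symbols are `011`. Only s3 accepts. On a mismatch, fall back to the longest proper suffix that is still a prefix of `011`.
With 4 states:
        0   1  
>  s0   s1  s0 
   s1   s1  s2 
   s2   s1  s3 
 * s3   s1  s0 
(> = start, * = accepting)

start=s0; accept=s3; s0-0>s1; s0-1>s0; s1-0>s1; s1-1>s2; s2-0>s1; s2-1>s3; s3-0>s1; s3-1>s0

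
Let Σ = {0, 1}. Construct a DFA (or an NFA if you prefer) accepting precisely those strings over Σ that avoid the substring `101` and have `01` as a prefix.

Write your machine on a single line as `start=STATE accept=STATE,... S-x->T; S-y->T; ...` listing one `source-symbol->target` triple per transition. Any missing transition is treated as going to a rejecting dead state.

Run two small machines in parallel and take their product. One (4 states) tracks partial matches of the forbidden pattern `101`; the other (4 states) tracks whether the input so far still matches the prefix `01`. Each combined state is a pair, one component from each; accept when both components accept. After merging equivalent states the machine shrinks.
With 6 states:
        0   1  
>  S0   S1  S2 
   S1   S2  S3 
   S2   S2  S2 
 * S3   S4  S3 
 * S4   S5  S2 
 * S5   S5  S3 
(> = start, * = accepting)

start=S0; accept=S3,S4,S5; S0-0->S1; S0-1->S2; S1-0->S2; S1-1->S3; S2-0->S2; S2-1->S2; S3-0->S4; S3-1->S3; S4-0->S5; S4-1->S2; S5-0->S5; S5-1->S3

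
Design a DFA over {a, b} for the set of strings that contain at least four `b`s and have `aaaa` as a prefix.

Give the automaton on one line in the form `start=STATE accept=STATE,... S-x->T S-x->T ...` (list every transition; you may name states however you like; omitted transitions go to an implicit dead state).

Run two small machines in parallel and take their product. One (6 states) tracks the count of `b`s, saturating at 5; the other (6 states) tracks whether the input so far still matches the prefix `aaaa`. Each combined state is a pair, one component from each; accept when both components accept.
With 15 states:
          a    b  
>  s0     s1   s2 
   s1     s3   s2 
   s2     s2   s4 
   s3     s5   s2 
   s4     s4   s6 
   s5     s7   s2 
   s6     s6   s8 
   s7     s7   s9 
   s8     s8  s10 
   s9     s9  s11 
   s10   s10  s10 
   s11   s11  s12 
   s12   s12  s13 
 * s13   s13  s14 
 * s14   s14  s14 
(> = start, * = accepting)

start=s0 accept=s13,s14 s0-a->s1 s0-b->s2 s1-a->s3 s1-b->s2 s2-a->s2 s2-b->s4 s3-a->s5 s3-b->s2 s4-a->s4 s4-b->s6 s5-a->s7 s5-b->s2 s6-a->s6 s6-b->s8 s7-a->s7 s7-b->s9 s8-a->s8 s8-b->s10 s9-a->s9 s9-b->s11 s10-a->s10 s10-b->s10 s11-a->s11 s11-b->s12 s12-a->s12 s12-b->s13 s13-a->s13 s13-b->s14 s14-a->s14 s14-b->s14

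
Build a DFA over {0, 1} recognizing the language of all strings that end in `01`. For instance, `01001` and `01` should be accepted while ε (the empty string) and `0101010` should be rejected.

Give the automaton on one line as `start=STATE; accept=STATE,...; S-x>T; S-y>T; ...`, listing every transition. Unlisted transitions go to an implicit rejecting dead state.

Let each state record the length of the longest suffix of the input read so far that is also a prefix of `01`. B means the last symbol is `0`; C means the last 2 symbols are `01`. Accept only at C, where the string currently ends in `01`.
A 3-state machine:
       0  1 
>  A   B  A 
   B   B  C 
 * C   B  A 
(> = start, * = accepting)

start=A; accept=C; A-0>B; A-1>A; B-0>B; B-1>C; C-0>B; C-1>A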